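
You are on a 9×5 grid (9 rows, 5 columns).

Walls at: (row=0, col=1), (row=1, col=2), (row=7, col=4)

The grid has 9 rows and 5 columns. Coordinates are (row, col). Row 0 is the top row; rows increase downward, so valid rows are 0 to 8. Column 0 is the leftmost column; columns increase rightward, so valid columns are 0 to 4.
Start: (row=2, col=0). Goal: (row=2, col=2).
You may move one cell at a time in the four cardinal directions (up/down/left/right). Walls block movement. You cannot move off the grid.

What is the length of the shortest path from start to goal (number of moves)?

Answer: Shortest path length: 2

Derivation:
BFS from (row=2, col=0) until reaching (row=2, col=2):
  Distance 0: (row=2, col=0)
  Distance 1: (row=1, col=0), (row=2, col=1), (row=3, col=0)
  Distance 2: (row=0, col=0), (row=1, col=1), (row=2, col=2), (row=3, col=1), (row=4, col=0)  <- goal reached here
One shortest path (2 moves): (row=2, col=0) -> (row=2, col=1) -> (row=2, col=2)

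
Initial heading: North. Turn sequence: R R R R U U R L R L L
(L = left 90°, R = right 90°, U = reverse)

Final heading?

Start: North
  R (right (90° clockwise)) -> East
  R (right (90° clockwise)) -> South
  R (right (90° clockwise)) -> West
  R (right (90° clockwise)) -> North
  U (U-turn (180°)) -> South
  U (U-turn (180°)) -> North
  R (right (90° clockwise)) -> East
  L (left (90° counter-clockwise)) -> North
  R (right (90° clockwise)) -> East
  L (left (90° counter-clockwise)) -> North
  L (left (90° counter-clockwise)) -> West
Final: West

Answer: Final heading: West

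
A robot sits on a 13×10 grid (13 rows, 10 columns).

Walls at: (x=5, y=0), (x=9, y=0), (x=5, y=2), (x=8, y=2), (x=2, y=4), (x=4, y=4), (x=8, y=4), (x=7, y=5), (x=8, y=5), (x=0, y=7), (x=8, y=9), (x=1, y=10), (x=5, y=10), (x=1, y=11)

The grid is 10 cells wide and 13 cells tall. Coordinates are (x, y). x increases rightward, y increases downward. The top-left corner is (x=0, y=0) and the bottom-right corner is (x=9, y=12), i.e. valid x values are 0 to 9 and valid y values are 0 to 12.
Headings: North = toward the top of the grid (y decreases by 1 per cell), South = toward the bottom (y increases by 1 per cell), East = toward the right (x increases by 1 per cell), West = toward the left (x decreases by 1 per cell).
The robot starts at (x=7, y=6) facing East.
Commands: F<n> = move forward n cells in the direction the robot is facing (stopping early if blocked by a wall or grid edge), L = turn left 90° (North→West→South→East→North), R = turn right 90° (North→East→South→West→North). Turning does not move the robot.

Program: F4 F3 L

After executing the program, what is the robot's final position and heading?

Answer: Final position: (x=9, y=6), facing North

Derivation:
Start: (x=7, y=6), facing East
  F4: move forward 2/4 (blocked), now at (x=9, y=6)
  F3: move forward 0/3 (blocked), now at (x=9, y=6)
  L: turn left, now facing North
Final: (x=9, y=6), facing North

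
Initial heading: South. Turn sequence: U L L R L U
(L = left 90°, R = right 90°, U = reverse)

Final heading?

Start: South
  U (U-turn (180°)) -> North
  L (left (90° counter-clockwise)) -> West
  L (left (90° counter-clockwise)) -> South
  R (right (90° clockwise)) -> West
  L (left (90° counter-clockwise)) -> South
  U (U-turn (180°)) -> North
Final: North

Answer: Final heading: North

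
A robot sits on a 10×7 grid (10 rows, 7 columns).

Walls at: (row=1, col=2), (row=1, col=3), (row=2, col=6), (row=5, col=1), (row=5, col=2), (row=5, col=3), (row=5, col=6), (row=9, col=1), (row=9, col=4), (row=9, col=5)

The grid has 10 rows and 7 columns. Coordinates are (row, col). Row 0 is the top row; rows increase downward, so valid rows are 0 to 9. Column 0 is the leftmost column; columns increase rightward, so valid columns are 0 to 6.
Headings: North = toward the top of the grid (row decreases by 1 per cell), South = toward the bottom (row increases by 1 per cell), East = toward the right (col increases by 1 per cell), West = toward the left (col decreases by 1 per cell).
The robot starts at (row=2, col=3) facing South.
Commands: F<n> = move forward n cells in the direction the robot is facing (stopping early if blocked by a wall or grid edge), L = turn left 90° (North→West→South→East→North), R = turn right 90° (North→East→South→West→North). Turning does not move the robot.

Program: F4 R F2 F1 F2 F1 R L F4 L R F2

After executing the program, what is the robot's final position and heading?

Answer: Final position: (row=4, col=0), facing West

Derivation:
Start: (row=2, col=3), facing South
  F4: move forward 2/4 (blocked), now at (row=4, col=3)
  R: turn right, now facing West
  F2: move forward 2, now at (row=4, col=1)
  F1: move forward 1, now at (row=4, col=0)
  F2: move forward 0/2 (blocked), now at (row=4, col=0)
  F1: move forward 0/1 (blocked), now at (row=4, col=0)
  R: turn right, now facing North
  L: turn left, now facing West
  F4: move forward 0/4 (blocked), now at (row=4, col=0)
  L: turn left, now facing South
  R: turn right, now facing West
  F2: move forward 0/2 (blocked), now at (row=4, col=0)
Final: (row=4, col=0), facing West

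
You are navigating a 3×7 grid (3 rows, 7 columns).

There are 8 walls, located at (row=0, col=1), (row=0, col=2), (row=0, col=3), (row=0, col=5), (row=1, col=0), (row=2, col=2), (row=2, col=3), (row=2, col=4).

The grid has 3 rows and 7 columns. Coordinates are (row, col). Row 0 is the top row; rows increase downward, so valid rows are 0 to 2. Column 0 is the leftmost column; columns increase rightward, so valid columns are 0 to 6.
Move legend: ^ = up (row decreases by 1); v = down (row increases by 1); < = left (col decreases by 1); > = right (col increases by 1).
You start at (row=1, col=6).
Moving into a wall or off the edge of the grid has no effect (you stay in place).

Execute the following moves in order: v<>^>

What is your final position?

Answer: Final position: (row=1, col=6)

Derivation:
Start: (row=1, col=6)
  v (down): (row=1, col=6) -> (row=2, col=6)
  < (left): (row=2, col=6) -> (row=2, col=5)
  > (right): (row=2, col=5) -> (row=2, col=6)
  ^ (up): (row=2, col=6) -> (row=1, col=6)
  > (right): blocked, stay at (row=1, col=6)
Final: (row=1, col=6)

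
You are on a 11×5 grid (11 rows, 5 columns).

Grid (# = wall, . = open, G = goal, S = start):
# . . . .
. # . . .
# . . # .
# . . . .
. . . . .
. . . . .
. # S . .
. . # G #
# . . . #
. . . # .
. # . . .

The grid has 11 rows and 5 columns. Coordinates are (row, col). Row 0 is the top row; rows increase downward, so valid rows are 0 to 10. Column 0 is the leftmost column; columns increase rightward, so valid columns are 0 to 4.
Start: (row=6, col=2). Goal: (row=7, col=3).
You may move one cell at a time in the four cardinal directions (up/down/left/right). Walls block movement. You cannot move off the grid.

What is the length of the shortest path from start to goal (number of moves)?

BFS from (row=6, col=2) until reaching (row=7, col=3):
  Distance 0: (row=6, col=2)
  Distance 1: (row=5, col=2), (row=6, col=3)
  Distance 2: (row=4, col=2), (row=5, col=1), (row=5, col=3), (row=6, col=4), (row=7, col=3)  <- goal reached here
One shortest path (2 moves): (row=6, col=2) -> (row=6, col=3) -> (row=7, col=3)

Answer: Shortest path length: 2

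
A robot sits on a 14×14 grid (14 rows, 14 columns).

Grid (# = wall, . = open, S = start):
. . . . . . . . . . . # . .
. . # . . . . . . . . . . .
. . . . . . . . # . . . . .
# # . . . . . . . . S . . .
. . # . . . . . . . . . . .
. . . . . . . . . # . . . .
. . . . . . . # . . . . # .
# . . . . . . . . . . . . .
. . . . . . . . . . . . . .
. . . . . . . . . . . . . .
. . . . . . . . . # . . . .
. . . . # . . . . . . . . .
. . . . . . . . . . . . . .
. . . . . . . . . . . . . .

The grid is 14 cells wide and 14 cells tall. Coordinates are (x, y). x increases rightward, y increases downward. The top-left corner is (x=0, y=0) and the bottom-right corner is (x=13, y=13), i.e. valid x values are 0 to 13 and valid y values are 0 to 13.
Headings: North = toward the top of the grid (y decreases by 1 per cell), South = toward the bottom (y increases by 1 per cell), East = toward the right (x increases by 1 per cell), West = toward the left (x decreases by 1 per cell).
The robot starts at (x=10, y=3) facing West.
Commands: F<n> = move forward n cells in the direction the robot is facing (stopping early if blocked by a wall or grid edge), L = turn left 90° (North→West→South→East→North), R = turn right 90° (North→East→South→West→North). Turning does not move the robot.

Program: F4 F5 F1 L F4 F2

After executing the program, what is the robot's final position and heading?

Start: (x=10, y=3), facing West
  F4: move forward 4, now at (x=6, y=3)
  F5: move forward 4/5 (blocked), now at (x=2, y=3)
  F1: move forward 0/1 (blocked), now at (x=2, y=3)
  L: turn left, now facing South
  F4: move forward 0/4 (blocked), now at (x=2, y=3)
  F2: move forward 0/2 (blocked), now at (x=2, y=3)
Final: (x=2, y=3), facing South

Answer: Final position: (x=2, y=3), facing South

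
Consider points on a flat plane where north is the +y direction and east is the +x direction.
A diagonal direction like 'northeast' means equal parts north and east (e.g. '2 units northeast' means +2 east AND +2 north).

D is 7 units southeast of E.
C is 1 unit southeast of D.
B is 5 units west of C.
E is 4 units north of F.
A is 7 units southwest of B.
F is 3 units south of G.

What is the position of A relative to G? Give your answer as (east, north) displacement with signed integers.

Place G at the origin (east=0, north=0).
  F is 3 units south of G: delta (east=+0, north=-3); F at (east=0, north=-3).
  E is 4 units north of F: delta (east=+0, north=+4); E at (east=0, north=1).
  D is 7 units southeast of E: delta (east=+7, north=-7); D at (east=7, north=-6).
  C is 1 unit southeast of D: delta (east=+1, north=-1); C at (east=8, north=-7).
  B is 5 units west of C: delta (east=-5, north=+0); B at (east=3, north=-7).
  A is 7 units southwest of B: delta (east=-7, north=-7); A at (east=-4, north=-14).
Therefore A relative to G: (east=-4, north=-14).

Answer: A is at (east=-4, north=-14) relative to G.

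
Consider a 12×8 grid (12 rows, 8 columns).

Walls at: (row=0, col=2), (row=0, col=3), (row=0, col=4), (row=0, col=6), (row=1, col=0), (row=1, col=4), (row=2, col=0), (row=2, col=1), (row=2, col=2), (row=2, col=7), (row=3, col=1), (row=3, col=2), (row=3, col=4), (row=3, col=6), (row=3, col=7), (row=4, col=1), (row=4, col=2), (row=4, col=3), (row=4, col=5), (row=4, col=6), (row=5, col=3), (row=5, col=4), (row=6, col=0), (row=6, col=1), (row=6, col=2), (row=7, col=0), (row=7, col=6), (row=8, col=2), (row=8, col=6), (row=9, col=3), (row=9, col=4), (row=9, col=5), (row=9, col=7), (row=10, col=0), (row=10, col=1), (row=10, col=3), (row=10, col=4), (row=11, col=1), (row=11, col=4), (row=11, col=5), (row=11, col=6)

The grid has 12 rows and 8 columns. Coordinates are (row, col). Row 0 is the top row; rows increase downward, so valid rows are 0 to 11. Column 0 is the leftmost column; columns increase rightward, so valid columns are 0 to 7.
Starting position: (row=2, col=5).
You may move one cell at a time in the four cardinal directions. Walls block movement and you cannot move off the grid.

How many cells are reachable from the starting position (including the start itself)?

Answer: Reachable cells: 16

Derivation:
BFS flood-fill from (row=2, col=5):
  Distance 0: (row=2, col=5)
  Distance 1: (row=1, col=5), (row=2, col=4), (row=2, col=6), (row=3, col=5)
  Distance 2: (row=0, col=5), (row=1, col=6), (row=2, col=3)
  Distance 3: (row=1, col=3), (row=1, col=7), (row=3, col=3)
  Distance 4: (row=0, col=7), (row=1, col=2)
  Distance 5: (row=1, col=1)
  Distance 6: (row=0, col=1)
  Distance 7: (row=0, col=0)
Total reachable: 16 (grid has 55 open cells total)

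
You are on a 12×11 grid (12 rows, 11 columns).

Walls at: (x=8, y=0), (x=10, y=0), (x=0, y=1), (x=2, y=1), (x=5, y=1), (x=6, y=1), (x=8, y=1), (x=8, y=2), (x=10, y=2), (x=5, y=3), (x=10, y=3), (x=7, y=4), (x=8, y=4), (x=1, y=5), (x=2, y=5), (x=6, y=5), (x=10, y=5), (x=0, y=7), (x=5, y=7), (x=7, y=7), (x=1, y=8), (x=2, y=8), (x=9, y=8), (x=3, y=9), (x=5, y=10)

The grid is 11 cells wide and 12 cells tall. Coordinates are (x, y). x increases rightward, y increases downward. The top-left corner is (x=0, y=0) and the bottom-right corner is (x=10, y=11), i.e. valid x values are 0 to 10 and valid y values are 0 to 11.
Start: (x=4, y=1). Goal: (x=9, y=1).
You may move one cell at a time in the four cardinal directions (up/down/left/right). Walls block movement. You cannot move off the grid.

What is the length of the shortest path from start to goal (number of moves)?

BFS from (x=4, y=1) until reaching (x=9, y=1):
  Distance 0: (x=4, y=1)
  Distance 1: (x=4, y=0), (x=3, y=1), (x=4, y=2)
  Distance 2: (x=3, y=0), (x=5, y=0), (x=3, y=2), (x=5, y=2), (x=4, y=3)
  Distance 3: (x=2, y=0), (x=6, y=0), (x=2, y=2), (x=6, y=2), (x=3, y=3), (x=4, y=4)
  Distance 4: (x=1, y=0), (x=7, y=0), (x=1, y=2), (x=7, y=2), (x=2, y=3), (x=6, y=3), (x=3, y=4), (x=5, y=4), (x=4, y=5)
  Distance 5: (x=0, y=0), (x=1, y=1), (x=7, y=1), (x=0, y=2), (x=1, y=3), (x=7, y=3), (x=2, y=4), (x=6, y=4), (x=3, y=5), (x=5, y=5), (x=4, y=6)
  Distance 6: (x=0, y=3), (x=8, y=3), (x=1, y=4), (x=3, y=6), (x=5, y=6), (x=4, y=7)
  Distance 7: (x=9, y=3), (x=0, y=4), (x=2, y=6), (x=6, y=6), (x=3, y=7), (x=4, y=8)
  Distance 8: (x=9, y=2), (x=9, y=4), (x=0, y=5), (x=1, y=6), (x=7, y=6), (x=2, y=7), (x=6, y=7), (x=3, y=8), (x=5, y=8), (x=4, y=9)
  Distance 9: (x=9, y=1), (x=10, y=4), (x=7, y=5), (x=9, y=5), (x=0, y=6), (x=8, y=6), (x=1, y=7), (x=6, y=8), (x=5, y=9), (x=4, y=10)  <- goal reached here
One shortest path (9 moves): (x=4, y=1) -> (x=4, y=2) -> (x=5, y=2) -> (x=6, y=2) -> (x=7, y=2) -> (x=7, y=3) -> (x=8, y=3) -> (x=9, y=3) -> (x=9, y=2) -> (x=9, y=1)

Answer: Shortest path length: 9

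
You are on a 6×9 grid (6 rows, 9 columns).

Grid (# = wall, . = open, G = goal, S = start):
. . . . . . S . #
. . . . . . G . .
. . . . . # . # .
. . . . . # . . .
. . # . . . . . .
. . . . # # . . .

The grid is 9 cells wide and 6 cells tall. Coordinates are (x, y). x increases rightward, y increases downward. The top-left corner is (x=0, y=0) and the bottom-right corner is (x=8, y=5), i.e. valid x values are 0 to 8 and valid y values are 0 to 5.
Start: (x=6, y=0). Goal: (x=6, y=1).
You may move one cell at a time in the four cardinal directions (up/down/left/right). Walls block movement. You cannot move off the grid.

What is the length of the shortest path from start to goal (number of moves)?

BFS from (x=6, y=0) until reaching (x=6, y=1):
  Distance 0: (x=6, y=0)
  Distance 1: (x=5, y=0), (x=7, y=0), (x=6, y=1)  <- goal reached here
One shortest path (1 moves): (x=6, y=0) -> (x=6, y=1)

Answer: Shortest path length: 1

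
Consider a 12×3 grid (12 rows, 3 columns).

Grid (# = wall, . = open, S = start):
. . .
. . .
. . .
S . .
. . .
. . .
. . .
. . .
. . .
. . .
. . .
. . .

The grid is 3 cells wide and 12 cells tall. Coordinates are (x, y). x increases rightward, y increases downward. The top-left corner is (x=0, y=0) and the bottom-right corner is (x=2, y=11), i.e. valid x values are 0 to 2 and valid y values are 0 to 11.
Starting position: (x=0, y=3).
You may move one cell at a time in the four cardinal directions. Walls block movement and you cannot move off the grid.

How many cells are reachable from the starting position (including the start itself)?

Answer: Reachable cells: 36

Derivation:
BFS flood-fill from (x=0, y=3):
  Distance 0: (x=0, y=3)
  Distance 1: (x=0, y=2), (x=1, y=3), (x=0, y=4)
  Distance 2: (x=0, y=1), (x=1, y=2), (x=2, y=3), (x=1, y=4), (x=0, y=5)
  Distance 3: (x=0, y=0), (x=1, y=1), (x=2, y=2), (x=2, y=4), (x=1, y=5), (x=0, y=6)
  Distance 4: (x=1, y=0), (x=2, y=1), (x=2, y=5), (x=1, y=6), (x=0, y=7)
  Distance 5: (x=2, y=0), (x=2, y=6), (x=1, y=7), (x=0, y=8)
  Distance 6: (x=2, y=7), (x=1, y=8), (x=0, y=9)
  Distance 7: (x=2, y=8), (x=1, y=9), (x=0, y=10)
  Distance 8: (x=2, y=9), (x=1, y=10), (x=0, y=11)
  Distance 9: (x=2, y=10), (x=1, y=11)
  Distance 10: (x=2, y=11)
Total reachable: 36 (grid has 36 open cells total)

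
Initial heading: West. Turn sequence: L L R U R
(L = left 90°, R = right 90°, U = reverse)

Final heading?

Answer: Final heading: East

Derivation:
Start: West
  L (left (90° counter-clockwise)) -> South
  L (left (90° counter-clockwise)) -> East
  R (right (90° clockwise)) -> South
  U (U-turn (180°)) -> North
  R (right (90° clockwise)) -> East
Final: East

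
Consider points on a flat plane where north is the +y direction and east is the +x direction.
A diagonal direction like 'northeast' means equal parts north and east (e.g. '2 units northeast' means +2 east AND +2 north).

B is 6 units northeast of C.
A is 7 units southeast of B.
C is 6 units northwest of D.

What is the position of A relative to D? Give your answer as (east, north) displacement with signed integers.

Place D at the origin (east=0, north=0).
  C is 6 units northwest of D: delta (east=-6, north=+6); C at (east=-6, north=6).
  B is 6 units northeast of C: delta (east=+6, north=+6); B at (east=0, north=12).
  A is 7 units southeast of B: delta (east=+7, north=-7); A at (east=7, north=5).
Therefore A relative to D: (east=7, north=5).

Answer: A is at (east=7, north=5) relative to D.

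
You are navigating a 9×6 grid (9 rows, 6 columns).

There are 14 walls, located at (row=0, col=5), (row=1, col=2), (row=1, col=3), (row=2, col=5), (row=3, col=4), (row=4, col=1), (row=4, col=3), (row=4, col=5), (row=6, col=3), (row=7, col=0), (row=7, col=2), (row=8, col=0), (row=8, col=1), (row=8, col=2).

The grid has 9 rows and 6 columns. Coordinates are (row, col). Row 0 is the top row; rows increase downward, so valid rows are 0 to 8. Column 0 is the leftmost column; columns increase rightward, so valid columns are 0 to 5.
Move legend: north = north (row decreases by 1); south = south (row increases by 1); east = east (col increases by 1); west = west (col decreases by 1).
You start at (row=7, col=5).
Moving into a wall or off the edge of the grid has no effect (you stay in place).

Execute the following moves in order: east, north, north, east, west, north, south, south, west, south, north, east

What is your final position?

Answer: Final position: (row=6, col=5)

Derivation:
Start: (row=7, col=5)
  east (east): blocked, stay at (row=7, col=5)
  north (north): (row=7, col=5) -> (row=6, col=5)
  north (north): (row=6, col=5) -> (row=5, col=5)
  east (east): blocked, stay at (row=5, col=5)
  west (west): (row=5, col=5) -> (row=5, col=4)
  north (north): (row=5, col=4) -> (row=4, col=4)
  south (south): (row=4, col=4) -> (row=5, col=4)
  south (south): (row=5, col=4) -> (row=6, col=4)
  west (west): blocked, stay at (row=6, col=4)
  south (south): (row=6, col=4) -> (row=7, col=4)
  north (north): (row=7, col=4) -> (row=6, col=4)
  east (east): (row=6, col=4) -> (row=6, col=5)
Final: (row=6, col=5)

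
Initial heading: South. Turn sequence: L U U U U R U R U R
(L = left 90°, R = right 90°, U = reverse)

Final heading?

Answer: Final heading: North

Derivation:
Start: South
  L (left (90° counter-clockwise)) -> East
  U (U-turn (180°)) -> West
  U (U-turn (180°)) -> East
  U (U-turn (180°)) -> West
  U (U-turn (180°)) -> East
  R (right (90° clockwise)) -> South
  U (U-turn (180°)) -> North
  R (right (90° clockwise)) -> East
  U (U-turn (180°)) -> West
  R (right (90° clockwise)) -> North
Final: North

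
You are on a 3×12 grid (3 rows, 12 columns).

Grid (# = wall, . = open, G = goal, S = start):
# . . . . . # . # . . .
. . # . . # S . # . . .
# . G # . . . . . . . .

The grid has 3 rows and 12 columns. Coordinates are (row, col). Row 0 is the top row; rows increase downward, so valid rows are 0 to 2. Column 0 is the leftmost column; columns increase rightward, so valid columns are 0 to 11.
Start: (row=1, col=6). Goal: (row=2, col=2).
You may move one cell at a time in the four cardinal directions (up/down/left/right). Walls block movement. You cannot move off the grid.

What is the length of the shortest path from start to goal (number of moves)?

Answer: Shortest path length: 11

Derivation:
BFS from (row=1, col=6) until reaching (row=2, col=2):
  Distance 0: (row=1, col=6)
  Distance 1: (row=1, col=7), (row=2, col=6)
  Distance 2: (row=0, col=7), (row=2, col=5), (row=2, col=7)
  Distance 3: (row=2, col=4), (row=2, col=8)
  Distance 4: (row=1, col=4), (row=2, col=9)
  Distance 5: (row=0, col=4), (row=1, col=3), (row=1, col=9), (row=2, col=10)
  Distance 6: (row=0, col=3), (row=0, col=5), (row=0, col=9), (row=1, col=10), (row=2, col=11)
  Distance 7: (row=0, col=2), (row=0, col=10), (row=1, col=11)
  Distance 8: (row=0, col=1), (row=0, col=11)
  Distance 9: (row=1, col=1)
  Distance 10: (row=1, col=0), (row=2, col=1)
  Distance 11: (row=2, col=2)  <- goal reached here
One shortest path (11 moves): (row=1, col=6) -> (row=2, col=6) -> (row=2, col=5) -> (row=2, col=4) -> (row=1, col=4) -> (row=1, col=3) -> (row=0, col=3) -> (row=0, col=2) -> (row=0, col=1) -> (row=1, col=1) -> (row=2, col=1) -> (row=2, col=2)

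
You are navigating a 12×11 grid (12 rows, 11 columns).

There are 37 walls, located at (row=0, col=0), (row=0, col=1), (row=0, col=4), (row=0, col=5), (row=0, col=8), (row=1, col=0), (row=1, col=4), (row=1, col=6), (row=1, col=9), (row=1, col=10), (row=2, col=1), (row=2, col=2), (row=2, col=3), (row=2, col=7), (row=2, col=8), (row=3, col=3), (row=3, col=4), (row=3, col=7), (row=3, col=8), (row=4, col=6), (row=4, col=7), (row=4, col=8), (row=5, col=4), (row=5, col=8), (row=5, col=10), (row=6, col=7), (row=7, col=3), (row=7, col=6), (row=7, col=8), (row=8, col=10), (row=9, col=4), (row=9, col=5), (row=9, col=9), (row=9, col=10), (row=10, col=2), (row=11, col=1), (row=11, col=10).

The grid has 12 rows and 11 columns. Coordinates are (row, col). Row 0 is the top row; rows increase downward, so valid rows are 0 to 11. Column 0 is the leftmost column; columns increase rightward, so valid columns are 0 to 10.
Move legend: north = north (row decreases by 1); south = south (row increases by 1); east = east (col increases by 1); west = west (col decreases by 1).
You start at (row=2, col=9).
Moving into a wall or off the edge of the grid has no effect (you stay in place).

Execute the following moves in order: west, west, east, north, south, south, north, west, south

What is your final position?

Start: (row=2, col=9)
  west (west): blocked, stay at (row=2, col=9)
  west (west): blocked, stay at (row=2, col=9)
  east (east): (row=2, col=9) -> (row=2, col=10)
  north (north): blocked, stay at (row=2, col=10)
  south (south): (row=2, col=10) -> (row=3, col=10)
  south (south): (row=3, col=10) -> (row=4, col=10)
  north (north): (row=4, col=10) -> (row=3, col=10)
  west (west): (row=3, col=10) -> (row=3, col=9)
  south (south): (row=3, col=9) -> (row=4, col=9)
Final: (row=4, col=9)

Answer: Final position: (row=4, col=9)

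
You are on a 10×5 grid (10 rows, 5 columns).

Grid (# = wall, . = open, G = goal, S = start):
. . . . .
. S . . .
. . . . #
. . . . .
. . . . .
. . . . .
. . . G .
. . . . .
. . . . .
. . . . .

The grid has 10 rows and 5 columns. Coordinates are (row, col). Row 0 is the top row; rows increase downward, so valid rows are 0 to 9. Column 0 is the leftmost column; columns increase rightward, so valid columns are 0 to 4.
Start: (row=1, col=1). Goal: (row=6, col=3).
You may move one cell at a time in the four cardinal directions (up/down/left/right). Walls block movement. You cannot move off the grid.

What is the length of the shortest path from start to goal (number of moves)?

BFS from (row=1, col=1) until reaching (row=6, col=3):
  Distance 0: (row=1, col=1)
  Distance 1: (row=0, col=1), (row=1, col=0), (row=1, col=2), (row=2, col=1)
  Distance 2: (row=0, col=0), (row=0, col=2), (row=1, col=3), (row=2, col=0), (row=2, col=2), (row=3, col=1)
  Distance 3: (row=0, col=3), (row=1, col=4), (row=2, col=3), (row=3, col=0), (row=3, col=2), (row=4, col=1)
  Distance 4: (row=0, col=4), (row=3, col=3), (row=4, col=0), (row=4, col=2), (row=5, col=1)
  Distance 5: (row=3, col=4), (row=4, col=3), (row=5, col=0), (row=5, col=2), (row=6, col=1)
  Distance 6: (row=4, col=4), (row=5, col=3), (row=6, col=0), (row=6, col=2), (row=7, col=1)
  Distance 7: (row=5, col=4), (row=6, col=3), (row=7, col=0), (row=7, col=2), (row=8, col=1)  <- goal reached here
One shortest path (7 moves): (row=1, col=1) -> (row=1, col=2) -> (row=1, col=3) -> (row=2, col=3) -> (row=3, col=3) -> (row=4, col=3) -> (row=5, col=3) -> (row=6, col=3)

Answer: Shortest path length: 7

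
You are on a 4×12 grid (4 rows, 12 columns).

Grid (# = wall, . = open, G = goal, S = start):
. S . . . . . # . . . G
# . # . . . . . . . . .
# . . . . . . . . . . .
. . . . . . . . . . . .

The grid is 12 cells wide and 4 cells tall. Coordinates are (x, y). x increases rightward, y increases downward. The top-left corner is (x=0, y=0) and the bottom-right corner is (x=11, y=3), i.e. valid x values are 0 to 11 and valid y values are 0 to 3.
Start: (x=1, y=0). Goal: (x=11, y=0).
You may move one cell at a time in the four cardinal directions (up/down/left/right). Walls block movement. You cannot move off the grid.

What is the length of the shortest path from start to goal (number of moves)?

BFS from (x=1, y=0) until reaching (x=11, y=0):
  Distance 0: (x=1, y=0)
  Distance 1: (x=0, y=0), (x=2, y=0), (x=1, y=1)
  Distance 2: (x=3, y=0), (x=1, y=2)
  Distance 3: (x=4, y=0), (x=3, y=1), (x=2, y=2), (x=1, y=3)
  Distance 4: (x=5, y=0), (x=4, y=1), (x=3, y=2), (x=0, y=3), (x=2, y=3)
  Distance 5: (x=6, y=0), (x=5, y=1), (x=4, y=2), (x=3, y=3)
  Distance 6: (x=6, y=1), (x=5, y=2), (x=4, y=3)
  Distance 7: (x=7, y=1), (x=6, y=2), (x=5, y=3)
  Distance 8: (x=8, y=1), (x=7, y=2), (x=6, y=3)
  Distance 9: (x=8, y=0), (x=9, y=1), (x=8, y=2), (x=7, y=3)
  Distance 10: (x=9, y=0), (x=10, y=1), (x=9, y=2), (x=8, y=3)
  Distance 11: (x=10, y=0), (x=11, y=1), (x=10, y=2), (x=9, y=3)
  Distance 12: (x=11, y=0), (x=11, y=2), (x=10, y=3)  <- goal reached here
One shortest path (12 moves): (x=1, y=0) -> (x=2, y=0) -> (x=3, y=0) -> (x=4, y=0) -> (x=5, y=0) -> (x=6, y=0) -> (x=6, y=1) -> (x=7, y=1) -> (x=8, y=1) -> (x=9, y=1) -> (x=10, y=1) -> (x=11, y=1) -> (x=11, y=0)

Answer: Shortest path length: 12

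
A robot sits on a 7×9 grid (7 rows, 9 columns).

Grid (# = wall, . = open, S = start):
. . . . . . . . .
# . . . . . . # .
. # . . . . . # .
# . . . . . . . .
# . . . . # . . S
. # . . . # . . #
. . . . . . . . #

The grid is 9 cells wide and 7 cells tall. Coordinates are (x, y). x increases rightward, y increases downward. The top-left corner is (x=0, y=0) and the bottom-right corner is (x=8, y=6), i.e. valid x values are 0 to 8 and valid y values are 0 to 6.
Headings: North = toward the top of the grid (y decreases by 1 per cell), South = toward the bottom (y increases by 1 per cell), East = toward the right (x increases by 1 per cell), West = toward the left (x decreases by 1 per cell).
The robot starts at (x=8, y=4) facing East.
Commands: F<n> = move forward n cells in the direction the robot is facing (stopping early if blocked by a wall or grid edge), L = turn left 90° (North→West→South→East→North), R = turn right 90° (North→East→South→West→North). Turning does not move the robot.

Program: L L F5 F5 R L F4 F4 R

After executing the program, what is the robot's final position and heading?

Answer: Final position: (x=6, y=4), facing North

Derivation:
Start: (x=8, y=4), facing East
  L: turn left, now facing North
  L: turn left, now facing West
  F5: move forward 2/5 (blocked), now at (x=6, y=4)
  F5: move forward 0/5 (blocked), now at (x=6, y=4)
  R: turn right, now facing North
  L: turn left, now facing West
  F4: move forward 0/4 (blocked), now at (x=6, y=4)
  F4: move forward 0/4 (blocked), now at (x=6, y=4)
  R: turn right, now facing North
Final: (x=6, y=4), facing North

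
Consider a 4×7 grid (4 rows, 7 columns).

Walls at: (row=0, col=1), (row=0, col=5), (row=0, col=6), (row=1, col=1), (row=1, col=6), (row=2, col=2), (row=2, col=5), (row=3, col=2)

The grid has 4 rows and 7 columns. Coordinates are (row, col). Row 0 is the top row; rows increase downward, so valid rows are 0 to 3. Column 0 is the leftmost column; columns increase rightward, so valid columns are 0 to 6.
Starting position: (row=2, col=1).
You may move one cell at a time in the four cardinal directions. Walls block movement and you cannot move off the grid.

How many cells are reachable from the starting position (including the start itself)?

Answer: Reachable cells: 6

Derivation:
BFS flood-fill from (row=2, col=1):
  Distance 0: (row=2, col=1)
  Distance 1: (row=2, col=0), (row=3, col=1)
  Distance 2: (row=1, col=0), (row=3, col=0)
  Distance 3: (row=0, col=0)
Total reachable: 6 (grid has 20 open cells total)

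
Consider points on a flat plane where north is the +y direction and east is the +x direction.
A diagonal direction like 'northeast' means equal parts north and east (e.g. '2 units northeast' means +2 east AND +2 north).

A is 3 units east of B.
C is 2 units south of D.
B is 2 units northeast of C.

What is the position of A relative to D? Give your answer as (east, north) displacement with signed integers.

Answer: A is at (east=5, north=0) relative to D.

Derivation:
Place D at the origin (east=0, north=0).
  C is 2 units south of D: delta (east=+0, north=-2); C at (east=0, north=-2).
  B is 2 units northeast of C: delta (east=+2, north=+2); B at (east=2, north=0).
  A is 3 units east of B: delta (east=+3, north=+0); A at (east=5, north=0).
Therefore A relative to D: (east=5, north=0).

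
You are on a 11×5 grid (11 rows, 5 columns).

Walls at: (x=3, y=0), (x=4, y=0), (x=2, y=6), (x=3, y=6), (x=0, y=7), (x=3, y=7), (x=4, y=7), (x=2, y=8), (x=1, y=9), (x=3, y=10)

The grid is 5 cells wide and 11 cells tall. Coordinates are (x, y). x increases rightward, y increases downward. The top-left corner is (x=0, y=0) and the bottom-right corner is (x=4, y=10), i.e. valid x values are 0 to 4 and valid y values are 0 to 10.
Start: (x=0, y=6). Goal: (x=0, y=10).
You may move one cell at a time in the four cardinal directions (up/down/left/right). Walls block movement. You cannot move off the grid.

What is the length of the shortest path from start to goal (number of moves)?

Answer: Shortest path length: 6

Derivation:
BFS from (x=0, y=6) until reaching (x=0, y=10):
  Distance 0: (x=0, y=6)
  Distance 1: (x=0, y=5), (x=1, y=6)
  Distance 2: (x=0, y=4), (x=1, y=5), (x=1, y=7)
  Distance 3: (x=0, y=3), (x=1, y=4), (x=2, y=5), (x=2, y=7), (x=1, y=8)
  Distance 4: (x=0, y=2), (x=1, y=3), (x=2, y=4), (x=3, y=5), (x=0, y=8)
  Distance 5: (x=0, y=1), (x=1, y=2), (x=2, y=3), (x=3, y=4), (x=4, y=5), (x=0, y=9)
  Distance 6: (x=0, y=0), (x=1, y=1), (x=2, y=2), (x=3, y=3), (x=4, y=4), (x=4, y=6), (x=0, y=10)  <- goal reached here
One shortest path (6 moves): (x=0, y=6) -> (x=1, y=6) -> (x=1, y=7) -> (x=1, y=8) -> (x=0, y=8) -> (x=0, y=9) -> (x=0, y=10)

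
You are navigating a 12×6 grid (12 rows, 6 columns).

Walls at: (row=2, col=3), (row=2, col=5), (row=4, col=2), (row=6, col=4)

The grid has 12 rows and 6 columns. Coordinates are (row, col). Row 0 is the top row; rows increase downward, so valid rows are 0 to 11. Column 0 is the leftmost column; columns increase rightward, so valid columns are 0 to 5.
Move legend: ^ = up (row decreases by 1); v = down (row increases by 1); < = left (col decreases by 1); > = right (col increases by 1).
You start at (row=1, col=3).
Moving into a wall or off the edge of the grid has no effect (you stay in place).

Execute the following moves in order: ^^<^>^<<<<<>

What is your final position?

Answer: Final position: (row=0, col=1)

Derivation:
Start: (row=1, col=3)
  ^ (up): (row=1, col=3) -> (row=0, col=3)
  ^ (up): blocked, stay at (row=0, col=3)
  < (left): (row=0, col=3) -> (row=0, col=2)
  ^ (up): blocked, stay at (row=0, col=2)
  > (right): (row=0, col=2) -> (row=0, col=3)
  ^ (up): blocked, stay at (row=0, col=3)
  < (left): (row=0, col=3) -> (row=0, col=2)
  < (left): (row=0, col=2) -> (row=0, col=1)
  < (left): (row=0, col=1) -> (row=0, col=0)
  < (left): blocked, stay at (row=0, col=0)
  < (left): blocked, stay at (row=0, col=0)
  > (right): (row=0, col=0) -> (row=0, col=1)
Final: (row=0, col=1)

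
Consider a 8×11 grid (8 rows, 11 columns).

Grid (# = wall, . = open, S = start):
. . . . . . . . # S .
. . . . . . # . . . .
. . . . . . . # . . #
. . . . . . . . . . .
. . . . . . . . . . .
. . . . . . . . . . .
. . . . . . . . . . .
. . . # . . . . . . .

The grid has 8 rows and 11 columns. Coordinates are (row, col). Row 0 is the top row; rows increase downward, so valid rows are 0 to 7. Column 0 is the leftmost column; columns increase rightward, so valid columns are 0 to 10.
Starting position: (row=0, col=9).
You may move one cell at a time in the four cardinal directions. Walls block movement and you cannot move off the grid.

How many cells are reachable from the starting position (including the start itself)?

BFS flood-fill from (row=0, col=9):
  Distance 0: (row=0, col=9)
  Distance 1: (row=0, col=10), (row=1, col=9)
  Distance 2: (row=1, col=8), (row=1, col=10), (row=2, col=9)
  Distance 3: (row=1, col=7), (row=2, col=8), (row=3, col=9)
  Distance 4: (row=0, col=7), (row=3, col=8), (row=3, col=10), (row=4, col=9)
  Distance 5: (row=0, col=6), (row=3, col=7), (row=4, col=8), (row=4, col=10), (row=5, col=9)
  Distance 6: (row=0, col=5), (row=3, col=6), (row=4, col=7), (row=5, col=8), (row=5, col=10), (row=6, col=9)
  Distance 7: (row=0, col=4), (row=1, col=5), (row=2, col=6), (row=3, col=5), (row=4, col=6), (row=5, col=7), (row=6, col=8), (row=6, col=10), (row=7, col=9)
  Distance 8: (row=0, col=3), (row=1, col=4), (row=2, col=5), (row=3, col=4), (row=4, col=5), (row=5, col=6), (row=6, col=7), (row=7, col=8), (row=7, col=10)
  Distance 9: (row=0, col=2), (row=1, col=3), (row=2, col=4), (row=3, col=3), (row=4, col=4), (row=5, col=5), (row=6, col=6), (row=7, col=7)
  Distance 10: (row=0, col=1), (row=1, col=2), (row=2, col=3), (row=3, col=2), (row=4, col=3), (row=5, col=4), (row=6, col=5), (row=7, col=6)
  Distance 11: (row=0, col=0), (row=1, col=1), (row=2, col=2), (row=3, col=1), (row=4, col=2), (row=5, col=3), (row=6, col=4), (row=7, col=5)
  Distance 12: (row=1, col=0), (row=2, col=1), (row=3, col=0), (row=4, col=1), (row=5, col=2), (row=6, col=3), (row=7, col=4)
  Distance 13: (row=2, col=0), (row=4, col=0), (row=5, col=1), (row=6, col=2)
  Distance 14: (row=5, col=0), (row=6, col=1), (row=7, col=2)
  Distance 15: (row=6, col=0), (row=7, col=1)
  Distance 16: (row=7, col=0)
Total reachable: 83 (grid has 83 open cells total)

Answer: Reachable cells: 83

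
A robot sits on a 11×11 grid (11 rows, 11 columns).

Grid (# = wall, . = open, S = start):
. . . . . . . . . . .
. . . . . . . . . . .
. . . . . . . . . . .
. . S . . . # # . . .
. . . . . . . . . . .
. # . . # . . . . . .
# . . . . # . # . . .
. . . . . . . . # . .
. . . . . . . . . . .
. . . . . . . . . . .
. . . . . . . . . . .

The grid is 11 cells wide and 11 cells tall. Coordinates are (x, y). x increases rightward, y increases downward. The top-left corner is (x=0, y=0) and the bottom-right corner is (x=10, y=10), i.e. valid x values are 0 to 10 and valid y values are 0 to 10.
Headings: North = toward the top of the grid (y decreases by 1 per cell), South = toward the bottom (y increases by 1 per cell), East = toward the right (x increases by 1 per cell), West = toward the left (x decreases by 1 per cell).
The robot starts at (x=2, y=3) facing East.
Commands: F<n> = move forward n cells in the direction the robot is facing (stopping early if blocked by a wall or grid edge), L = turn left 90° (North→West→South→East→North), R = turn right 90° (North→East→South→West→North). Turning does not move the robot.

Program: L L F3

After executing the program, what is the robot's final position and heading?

Start: (x=2, y=3), facing East
  L: turn left, now facing North
  L: turn left, now facing West
  F3: move forward 2/3 (blocked), now at (x=0, y=3)
Final: (x=0, y=3), facing West

Answer: Final position: (x=0, y=3), facing West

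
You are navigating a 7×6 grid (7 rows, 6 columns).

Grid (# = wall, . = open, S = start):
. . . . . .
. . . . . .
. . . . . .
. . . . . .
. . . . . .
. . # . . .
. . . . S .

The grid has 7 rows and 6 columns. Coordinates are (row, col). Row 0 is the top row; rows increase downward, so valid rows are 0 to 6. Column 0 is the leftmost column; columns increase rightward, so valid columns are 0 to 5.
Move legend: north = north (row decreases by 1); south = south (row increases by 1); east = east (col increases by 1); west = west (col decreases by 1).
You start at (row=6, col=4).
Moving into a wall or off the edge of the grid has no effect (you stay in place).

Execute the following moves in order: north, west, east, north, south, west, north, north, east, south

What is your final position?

Answer: Final position: (row=4, col=4)

Derivation:
Start: (row=6, col=4)
  north (north): (row=6, col=4) -> (row=5, col=4)
  west (west): (row=5, col=4) -> (row=5, col=3)
  east (east): (row=5, col=3) -> (row=5, col=4)
  north (north): (row=5, col=4) -> (row=4, col=4)
  south (south): (row=4, col=4) -> (row=5, col=4)
  west (west): (row=5, col=4) -> (row=5, col=3)
  north (north): (row=5, col=3) -> (row=4, col=3)
  north (north): (row=4, col=3) -> (row=3, col=3)
  east (east): (row=3, col=3) -> (row=3, col=4)
  south (south): (row=3, col=4) -> (row=4, col=4)
Final: (row=4, col=4)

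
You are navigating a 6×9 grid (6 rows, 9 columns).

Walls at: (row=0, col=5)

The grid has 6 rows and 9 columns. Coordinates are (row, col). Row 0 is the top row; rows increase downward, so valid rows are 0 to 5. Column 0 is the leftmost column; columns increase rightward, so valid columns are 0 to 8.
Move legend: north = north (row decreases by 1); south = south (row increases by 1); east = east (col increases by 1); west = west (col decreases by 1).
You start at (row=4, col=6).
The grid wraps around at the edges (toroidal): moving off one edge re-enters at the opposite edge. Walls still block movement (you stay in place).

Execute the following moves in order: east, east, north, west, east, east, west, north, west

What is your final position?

Answer: Final position: (row=2, col=7)

Derivation:
Start: (row=4, col=6)
  east (east): (row=4, col=6) -> (row=4, col=7)
  east (east): (row=4, col=7) -> (row=4, col=8)
  north (north): (row=4, col=8) -> (row=3, col=8)
  west (west): (row=3, col=8) -> (row=3, col=7)
  east (east): (row=3, col=7) -> (row=3, col=8)
  east (east): (row=3, col=8) -> (row=3, col=0)
  west (west): (row=3, col=0) -> (row=3, col=8)
  north (north): (row=3, col=8) -> (row=2, col=8)
  west (west): (row=2, col=8) -> (row=2, col=7)
Final: (row=2, col=7)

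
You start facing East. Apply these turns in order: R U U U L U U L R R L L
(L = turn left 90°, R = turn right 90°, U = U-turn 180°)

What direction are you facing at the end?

Start: East
  R (right (90° clockwise)) -> South
  U (U-turn (180°)) -> North
  U (U-turn (180°)) -> South
  U (U-turn (180°)) -> North
  L (left (90° counter-clockwise)) -> West
  U (U-turn (180°)) -> East
  U (U-turn (180°)) -> West
  L (left (90° counter-clockwise)) -> South
  R (right (90° clockwise)) -> West
  R (right (90° clockwise)) -> North
  L (left (90° counter-clockwise)) -> West
  L (left (90° counter-clockwise)) -> South
Final: South

Answer: Final heading: South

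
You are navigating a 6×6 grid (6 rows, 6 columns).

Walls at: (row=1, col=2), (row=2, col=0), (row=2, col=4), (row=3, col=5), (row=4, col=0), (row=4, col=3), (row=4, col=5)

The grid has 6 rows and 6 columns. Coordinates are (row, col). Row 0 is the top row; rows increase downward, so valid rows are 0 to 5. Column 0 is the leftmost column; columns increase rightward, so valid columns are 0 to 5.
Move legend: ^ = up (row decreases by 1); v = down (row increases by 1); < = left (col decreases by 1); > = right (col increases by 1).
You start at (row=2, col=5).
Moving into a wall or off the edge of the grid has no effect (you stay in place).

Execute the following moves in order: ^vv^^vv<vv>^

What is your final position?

Answer: Final position: (row=1, col=5)

Derivation:
Start: (row=2, col=5)
  ^ (up): (row=2, col=5) -> (row=1, col=5)
  v (down): (row=1, col=5) -> (row=2, col=5)
  v (down): blocked, stay at (row=2, col=5)
  ^ (up): (row=2, col=5) -> (row=1, col=5)
  ^ (up): (row=1, col=5) -> (row=0, col=5)
  v (down): (row=0, col=5) -> (row=1, col=5)
  v (down): (row=1, col=5) -> (row=2, col=5)
  < (left): blocked, stay at (row=2, col=5)
  v (down): blocked, stay at (row=2, col=5)
  v (down): blocked, stay at (row=2, col=5)
  > (right): blocked, stay at (row=2, col=5)
  ^ (up): (row=2, col=5) -> (row=1, col=5)
Final: (row=1, col=5)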